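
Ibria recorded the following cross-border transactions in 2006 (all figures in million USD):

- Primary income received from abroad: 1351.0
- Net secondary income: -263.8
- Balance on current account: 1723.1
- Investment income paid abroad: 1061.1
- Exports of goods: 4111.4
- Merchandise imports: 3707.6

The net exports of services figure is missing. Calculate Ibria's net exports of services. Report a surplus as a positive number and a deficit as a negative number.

Current account = goods balance + services balance + net primary income + net secondary income
Sum of the known components = 429.9
Net exports of services = CA - (known components) = 1723.1 - 429.9 = 1293.2

1293.2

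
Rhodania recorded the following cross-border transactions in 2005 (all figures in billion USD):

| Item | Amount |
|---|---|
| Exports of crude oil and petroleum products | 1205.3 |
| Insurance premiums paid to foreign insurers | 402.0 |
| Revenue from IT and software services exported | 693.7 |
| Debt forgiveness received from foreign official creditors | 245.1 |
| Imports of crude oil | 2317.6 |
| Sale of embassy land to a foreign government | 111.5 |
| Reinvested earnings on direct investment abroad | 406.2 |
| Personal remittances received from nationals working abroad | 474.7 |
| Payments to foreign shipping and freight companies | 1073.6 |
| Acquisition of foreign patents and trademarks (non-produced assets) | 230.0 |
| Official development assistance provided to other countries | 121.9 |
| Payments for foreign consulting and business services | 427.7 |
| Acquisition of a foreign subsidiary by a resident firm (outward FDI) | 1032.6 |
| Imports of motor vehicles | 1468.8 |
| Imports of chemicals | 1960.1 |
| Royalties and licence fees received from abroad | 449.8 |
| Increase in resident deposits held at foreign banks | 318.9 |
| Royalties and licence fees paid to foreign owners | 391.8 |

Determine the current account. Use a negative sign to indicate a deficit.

-4933.8

Goods: -1468.8 - 2317.6 + 1205.3 - 1960.1 = -4541.2
Services: -391.8 - 1073.6 - 402.0 - 427.7 + 449.8 + 693.7 = -1151.6
Primary income: 406.2
Secondary income: -121.9 + 474.7 = 352.8
Current account = (-4541.2) + (-1151.6) + 406.2 + 352.8 = -4933.8
(Excluded from the current account — capital account: debt forgiveness received from foreign official creditors 245.1, sale of embassy land to a foreign government 111.5, acquisition of foreign patents and trademarks (non-produced assets) 230.0; financial account: acquisition of a foreign subsidiary by a resident firm (outward FDI) 1032.6, increase in resident deposits held at foreign banks 318.9.)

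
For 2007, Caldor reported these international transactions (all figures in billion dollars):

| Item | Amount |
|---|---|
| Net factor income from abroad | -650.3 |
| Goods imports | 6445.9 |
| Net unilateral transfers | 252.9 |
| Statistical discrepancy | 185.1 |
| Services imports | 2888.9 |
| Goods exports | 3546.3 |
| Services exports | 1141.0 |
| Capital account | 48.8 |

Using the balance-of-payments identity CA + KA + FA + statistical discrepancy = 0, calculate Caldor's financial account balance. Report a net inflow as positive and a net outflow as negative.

4811.0

Goods balance = 3546.3 - 6445.9 = -2899.6
Services balance = 1141.0 - 2888.9 = -1747.9
Trade balance (goods + services) = -2899.6 + (-1747.9) = -4647.5
Net primary income = -650.3
Net secondary income = 252.9
Current account = -4647.5 + (-650.3) + 252.9 = -5044.9
Financial account = -(-5044.9 + 48.8 + 185.1) = 4811.0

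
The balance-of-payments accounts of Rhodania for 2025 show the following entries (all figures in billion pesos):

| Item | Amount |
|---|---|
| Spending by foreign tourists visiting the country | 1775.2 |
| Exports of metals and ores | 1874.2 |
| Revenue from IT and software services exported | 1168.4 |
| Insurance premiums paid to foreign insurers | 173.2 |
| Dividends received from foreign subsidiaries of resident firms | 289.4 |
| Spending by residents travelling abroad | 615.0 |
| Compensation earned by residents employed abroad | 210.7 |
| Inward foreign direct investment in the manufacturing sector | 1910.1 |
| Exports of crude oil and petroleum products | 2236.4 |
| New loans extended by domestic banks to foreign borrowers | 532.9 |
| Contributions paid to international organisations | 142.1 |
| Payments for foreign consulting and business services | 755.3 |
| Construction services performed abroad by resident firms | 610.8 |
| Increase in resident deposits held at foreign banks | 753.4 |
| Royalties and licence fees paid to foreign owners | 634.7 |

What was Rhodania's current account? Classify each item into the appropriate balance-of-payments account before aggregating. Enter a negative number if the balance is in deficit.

5844.8

Goods: 2236.4 + 1874.2 = 4110.6
Services: -634.7 - 173.2 - 755.3 - 615.0 + 1168.4 + 610.8 + 1775.2 = 1376.2
Primary income: 210.7 + 289.4 = 500.1
Secondary income: -142.1
Current account = 4110.6 + 1376.2 + 500.1 + (-142.1) = 5844.8
(Excluded from the current account — financial account: inward foreign direct investment in the manufacturing sector 1910.1, new loans extended by domestic banks to foreign borrowers 532.9, increase in resident deposits held at foreign banks 753.4.)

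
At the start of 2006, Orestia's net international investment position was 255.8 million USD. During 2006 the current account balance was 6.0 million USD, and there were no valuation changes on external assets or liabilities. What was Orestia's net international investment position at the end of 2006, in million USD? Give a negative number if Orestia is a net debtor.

261.8

With no valuation effects, change in NIIP = current account = 6.0
End-of-year NIIP = 255.8 + 6.0 = 261.8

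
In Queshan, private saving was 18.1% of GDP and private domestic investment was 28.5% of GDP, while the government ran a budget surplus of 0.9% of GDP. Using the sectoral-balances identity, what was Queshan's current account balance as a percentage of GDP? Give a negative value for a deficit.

By the sectoral-balances identity, CA = (S_private - I) + (T - G).
Private balance = 18.1 - 28.5 = -10.4
Government balance (T - G) = 0.9
CA = -10.4 + 0.9 = -9.5

-9.5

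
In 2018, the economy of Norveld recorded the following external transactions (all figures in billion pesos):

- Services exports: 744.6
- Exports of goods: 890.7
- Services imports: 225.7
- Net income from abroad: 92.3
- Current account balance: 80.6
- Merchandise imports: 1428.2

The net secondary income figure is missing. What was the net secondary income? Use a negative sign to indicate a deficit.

6.9

Current account = goods balance + services balance + net primary income + net secondary income
Sum of the known components = 73.7
Net secondary income = CA - (known components) = 80.6 - 73.7 = 6.9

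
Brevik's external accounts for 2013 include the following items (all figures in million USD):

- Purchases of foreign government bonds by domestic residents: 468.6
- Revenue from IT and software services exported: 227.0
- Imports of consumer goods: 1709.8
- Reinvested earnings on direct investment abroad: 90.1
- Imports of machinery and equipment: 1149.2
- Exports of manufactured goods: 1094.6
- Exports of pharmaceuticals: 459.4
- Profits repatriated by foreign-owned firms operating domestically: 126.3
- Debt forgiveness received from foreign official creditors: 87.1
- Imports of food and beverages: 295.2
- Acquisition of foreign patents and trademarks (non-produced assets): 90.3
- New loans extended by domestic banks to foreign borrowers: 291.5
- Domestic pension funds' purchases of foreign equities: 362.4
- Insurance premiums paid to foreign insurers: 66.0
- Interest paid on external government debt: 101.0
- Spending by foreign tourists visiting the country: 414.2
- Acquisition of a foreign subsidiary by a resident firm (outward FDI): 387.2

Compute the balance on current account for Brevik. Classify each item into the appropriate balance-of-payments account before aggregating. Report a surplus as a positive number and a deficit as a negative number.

-1162.2

Goods: 459.4 + 1094.6 - 295.2 - 1149.2 - 1709.8 = -1600.2
Services: 414.2 + 227.0 - 66.0 = 575.2
Primary income: -101.0 + 90.1 - 126.3 = -137.2
Current account = (-1600.2) + 575.2 + (-137.2) = -1162.2
(Excluded from the current account — financial account: purchases of foreign government bonds by domestic residents 468.6, new loans extended by domestic banks to foreign borrowers 291.5, domestic pension funds' purchases of foreign equities 362.4, acquisition of a foreign subsidiary by a resident firm (outward FDI) 387.2; capital account: debt forgiveness received from foreign official creditors 87.1, acquisition of foreign patents and trademarks (non-produced assets) 90.3.)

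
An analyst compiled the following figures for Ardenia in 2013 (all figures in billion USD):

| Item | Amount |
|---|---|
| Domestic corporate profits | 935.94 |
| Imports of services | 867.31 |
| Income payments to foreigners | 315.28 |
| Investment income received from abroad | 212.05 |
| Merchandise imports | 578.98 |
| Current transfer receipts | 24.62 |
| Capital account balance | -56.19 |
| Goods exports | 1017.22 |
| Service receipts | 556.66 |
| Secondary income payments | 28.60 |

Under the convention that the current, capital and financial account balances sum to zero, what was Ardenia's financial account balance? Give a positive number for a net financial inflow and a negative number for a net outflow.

35.81

Goods balance = 1017.22 - 578.98 = 438.24
Services balance = 556.66 - 867.31 = -310.65
Trade balance (goods + services) = 438.24 + (-310.65) = 127.59
Net primary income = 212.05 - 315.28 = -103.23
Net secondary income = 24.62 - 28.60 = -3.98
Current account = 127.59 + (-103.23) + (-3.98) = 20.38
Financial account = -(20.38 + (-56.19)) = 35.81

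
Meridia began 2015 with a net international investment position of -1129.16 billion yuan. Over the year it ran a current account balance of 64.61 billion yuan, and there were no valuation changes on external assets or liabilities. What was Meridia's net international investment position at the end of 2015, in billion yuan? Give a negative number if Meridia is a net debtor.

-1064.55

With no valuation effects, change in NIIP = current account = 64.61
End-of-year NIIP = -1129.16 + 64.61 = -1064.55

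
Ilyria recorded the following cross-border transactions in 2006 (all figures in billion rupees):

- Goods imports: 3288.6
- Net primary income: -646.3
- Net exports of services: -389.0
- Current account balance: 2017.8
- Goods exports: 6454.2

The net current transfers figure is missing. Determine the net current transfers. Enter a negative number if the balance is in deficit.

-112.5

Current account = goods balance + services balance + net primary income + net secondary income
Sum of the known components = 2130.3
Net current transfers = CA - (known components) = 2017.8 - 2130.3 = -112.5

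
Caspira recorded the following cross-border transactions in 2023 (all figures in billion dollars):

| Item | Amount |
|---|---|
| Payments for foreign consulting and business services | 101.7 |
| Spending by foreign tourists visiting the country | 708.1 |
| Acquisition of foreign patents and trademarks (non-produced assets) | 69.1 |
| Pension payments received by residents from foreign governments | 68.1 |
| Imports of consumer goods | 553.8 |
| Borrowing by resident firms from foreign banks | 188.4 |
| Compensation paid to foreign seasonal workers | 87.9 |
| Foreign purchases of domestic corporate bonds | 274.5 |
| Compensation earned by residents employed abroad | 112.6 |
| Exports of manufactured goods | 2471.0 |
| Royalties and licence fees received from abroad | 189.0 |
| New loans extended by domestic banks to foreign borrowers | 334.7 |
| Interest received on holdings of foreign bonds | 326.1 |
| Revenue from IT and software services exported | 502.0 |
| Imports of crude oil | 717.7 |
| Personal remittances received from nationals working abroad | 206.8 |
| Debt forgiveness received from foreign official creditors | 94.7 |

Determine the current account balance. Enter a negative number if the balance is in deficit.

3122.6

Goods: 2471.0 - 553.8 - 717.7 = 1199.5
Services: 189.0 + 708.1 - 101.7 + 502.0 = 1297.4
Primary income: -87.9 + 326.1 + 112.6 = 350.8
Secondary income: 206.8 + 68.1 = 274.9
Current account = 1199.5 + 1297.4 + 350.8 + 274.9 = 3122.6
(Excluded from the current account — capital account: acquisition of foreign patents and trademarks (non-produced assets) 69.1, debt forgiveness received from foreign official creditors 94.7; financial account: borrowing by resident firms from foreign banks 188.4, foreign purchases of domestic corporate bonds 274.5, new loans extended by domestic banks to foreign borrowers 334.7.)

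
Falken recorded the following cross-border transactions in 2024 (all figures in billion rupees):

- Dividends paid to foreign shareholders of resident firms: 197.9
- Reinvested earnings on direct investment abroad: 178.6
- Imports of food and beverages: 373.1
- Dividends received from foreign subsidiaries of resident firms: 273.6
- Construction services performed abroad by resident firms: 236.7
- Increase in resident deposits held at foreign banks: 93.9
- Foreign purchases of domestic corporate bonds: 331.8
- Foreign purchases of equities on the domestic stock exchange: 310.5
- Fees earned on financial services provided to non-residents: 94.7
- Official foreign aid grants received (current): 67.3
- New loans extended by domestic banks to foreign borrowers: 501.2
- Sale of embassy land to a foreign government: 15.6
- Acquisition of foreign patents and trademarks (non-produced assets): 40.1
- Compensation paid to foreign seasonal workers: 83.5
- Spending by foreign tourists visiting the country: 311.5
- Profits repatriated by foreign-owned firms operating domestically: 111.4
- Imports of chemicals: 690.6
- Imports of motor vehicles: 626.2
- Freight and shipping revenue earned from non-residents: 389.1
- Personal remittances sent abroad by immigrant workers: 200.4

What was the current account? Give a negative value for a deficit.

Goods: -690.6 - 373.1 - 626.2 = -1689.9
Services: 236.7 + 389.1 + 94.7 + 311.5 = 1032.0
Primary income: -197.9 - 111.4 - 83.5 + 273.6 + 178.6 = 59.4
Secondary income: -200.4 + 67.3 = -133.1
Current account = (-1689.9) + 1032.0 + 59.4 + (-133.1) = -731.6
(Excluded from the current account — financial account: increase in resident deposits held at foreign banks 93.9, foreign purchases of domestic corporate bonds 331.8, foreign purchases of equities on the domestic stock exchange 310.5, new loans extended by domestic banks to foreign borrowers 501.2; capital account: sale of embassy land to a foreign government 15.6, acquisition of foreign patents and trademarks (non-produced assets) 40.1.)

-731.6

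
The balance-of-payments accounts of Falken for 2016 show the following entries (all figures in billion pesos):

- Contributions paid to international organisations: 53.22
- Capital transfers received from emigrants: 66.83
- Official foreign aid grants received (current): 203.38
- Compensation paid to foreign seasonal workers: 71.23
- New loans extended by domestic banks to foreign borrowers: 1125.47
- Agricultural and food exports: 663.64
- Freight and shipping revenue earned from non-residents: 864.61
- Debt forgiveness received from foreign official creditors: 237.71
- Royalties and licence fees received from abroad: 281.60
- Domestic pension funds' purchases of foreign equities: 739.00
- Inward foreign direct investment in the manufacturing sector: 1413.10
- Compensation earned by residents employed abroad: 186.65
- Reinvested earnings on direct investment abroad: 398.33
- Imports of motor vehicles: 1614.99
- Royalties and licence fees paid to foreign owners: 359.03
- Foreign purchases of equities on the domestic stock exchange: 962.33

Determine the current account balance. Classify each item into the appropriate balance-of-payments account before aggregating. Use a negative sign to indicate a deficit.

499.74

Goods: 663.64 - 1614.99 = -951.35
Services: 281.60 - 359.03 + 864.61 = 787.18
Primary income: 398.33 - 71.23 + 186.65 = 513.75
Secondary income: -53.22 + 203.38 = 150.16
Current account = (-951.35) + 787.18 + 513.75 + 150.16 = 499.74
(Excluded from the current account — capital account: capital transfers received from emigrants 66.83, debt forgiveness received from foreign official creditors 237.71; financial account: new loans extended by domestic banks to foreign borrowers 1125.47, domestic pension funds' purchases of foreign equities 739.00, inward foreign direct investment in the manufacturing sector 1413.10, foreign purchases of equities on the domestic stock exchange 962.33.)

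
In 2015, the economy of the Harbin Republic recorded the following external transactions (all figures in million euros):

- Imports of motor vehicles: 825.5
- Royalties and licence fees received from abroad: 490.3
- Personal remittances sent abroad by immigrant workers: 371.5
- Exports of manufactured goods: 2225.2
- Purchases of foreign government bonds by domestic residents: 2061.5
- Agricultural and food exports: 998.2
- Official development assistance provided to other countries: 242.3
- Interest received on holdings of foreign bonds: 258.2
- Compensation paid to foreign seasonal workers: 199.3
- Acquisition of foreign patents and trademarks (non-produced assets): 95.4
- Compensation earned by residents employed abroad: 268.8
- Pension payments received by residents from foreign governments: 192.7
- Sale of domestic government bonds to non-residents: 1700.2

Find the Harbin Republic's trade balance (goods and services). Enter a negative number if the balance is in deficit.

Goods: 2225.2 - 825.5 + 998.2 = 2397.9
Services: 490.3
Trade balance = 2397.9 + 490.3 = 2888.2
(Excluded from the trade balance — secondary income: personal remittances sent abroad by immigrant workers 371.5, official development assistance provided to other countries 242.3, pension payments received by residents from foreign governments 192.7; financial account: purchases of foreign government bonds by domestic residents 2061.5, sale of domestic government bonds to non-residents 1700.2; primary income: interest received on holdings of foreign bonds 258.2, compensation paid to foreign seasonal workers 199.3, compensation earned by residents employed abroad 268.8; capital account: acquisition of foreign patents and trademarks (non-produced assets) 95.4.)

2888.2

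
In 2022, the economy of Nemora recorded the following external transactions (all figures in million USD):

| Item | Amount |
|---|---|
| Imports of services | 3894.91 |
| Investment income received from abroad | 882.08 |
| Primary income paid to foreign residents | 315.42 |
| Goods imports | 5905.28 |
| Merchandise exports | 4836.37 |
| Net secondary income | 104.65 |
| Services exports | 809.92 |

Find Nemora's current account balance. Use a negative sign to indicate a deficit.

Goods balance = 4836.37 - 5905.28 = -1068.91
Services balance = 809.92 - 3894.91 = -3084.99
Trade balance (goods + services) = -1068.91 + (-3084.99) = -4153.90
Net primary income = 882.08 - 315.42 = 566.66
Net secondary income = 104.65
Current account = -4153.90 + 566.66 + 104.65 = -3482.59

-3482.59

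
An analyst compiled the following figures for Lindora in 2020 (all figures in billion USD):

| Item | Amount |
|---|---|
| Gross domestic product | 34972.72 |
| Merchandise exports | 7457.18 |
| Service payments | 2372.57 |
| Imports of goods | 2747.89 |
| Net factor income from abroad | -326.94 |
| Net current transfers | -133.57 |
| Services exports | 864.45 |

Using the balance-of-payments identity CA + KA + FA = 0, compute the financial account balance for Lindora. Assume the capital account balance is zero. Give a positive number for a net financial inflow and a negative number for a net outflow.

Goods balance = 7457.18 - 2747.89 = 4709.29
Services balance = 864.45 - 2372.57 = -1508.12
Trade balance (goods + services) = 4709.29 + (-1508.12) = 3201.17
Net primary income = -326.94
Net secondary income = -133.57
Current account = 3201.17 + (-326.94) + (-133.57) = 2740.66
Financial account = -(2740.66) = -2740.66

-2740.66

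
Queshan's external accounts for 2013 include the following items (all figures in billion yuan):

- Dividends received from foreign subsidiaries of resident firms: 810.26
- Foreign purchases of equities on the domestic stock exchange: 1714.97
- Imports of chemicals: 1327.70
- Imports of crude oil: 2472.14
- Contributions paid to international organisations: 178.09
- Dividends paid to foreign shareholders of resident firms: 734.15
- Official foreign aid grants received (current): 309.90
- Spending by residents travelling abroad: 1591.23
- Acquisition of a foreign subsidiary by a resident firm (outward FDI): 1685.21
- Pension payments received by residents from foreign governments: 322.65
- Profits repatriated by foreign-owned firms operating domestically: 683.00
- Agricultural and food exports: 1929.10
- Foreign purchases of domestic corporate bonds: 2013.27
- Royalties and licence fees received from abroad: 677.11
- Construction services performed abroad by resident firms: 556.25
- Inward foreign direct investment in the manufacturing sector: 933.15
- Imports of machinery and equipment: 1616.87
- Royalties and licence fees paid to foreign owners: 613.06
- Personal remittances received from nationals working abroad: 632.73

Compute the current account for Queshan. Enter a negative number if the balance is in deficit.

-3978.24

Goods: 1929.10 - 1327.70 - 1616.87 - 2472.14 = -3487.61
Services: -613.06 - 1591.23 + 677.11 + 556.25 = -970.93
Primary income: -734.15 + 810.26 - 683.00 = -606.89
Secondary income: 632.73 + 322.65 + 309.90 - 178.09 = 1087.19
Current account = (-3487.61) + (-970.93) + (-606.89) + 1087.19 = -3978.24
(Excluded from the current account — financial account: foreign purchases of equities on the domestic stock exchange 1714.97, acquisition of a foreign subsidiary by a resident firm (outward FDI) 1685.21, foreign purchases of domestic corporate bonds 2013.27, inward foreign direct investment in the manufacturing sector 933.15.)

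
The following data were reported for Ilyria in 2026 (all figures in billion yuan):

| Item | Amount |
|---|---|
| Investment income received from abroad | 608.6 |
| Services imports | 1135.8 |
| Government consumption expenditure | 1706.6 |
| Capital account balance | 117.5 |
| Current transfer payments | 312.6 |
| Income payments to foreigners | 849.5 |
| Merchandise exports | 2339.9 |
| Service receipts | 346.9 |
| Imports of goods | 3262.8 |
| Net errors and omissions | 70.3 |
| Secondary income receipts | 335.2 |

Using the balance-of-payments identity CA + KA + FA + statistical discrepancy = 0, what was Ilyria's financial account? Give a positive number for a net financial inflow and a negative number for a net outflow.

1742.3

Goods balance = 2339.9 - 3262.8 = -922.9
Services balance = 346.9 - 1135.8 = -788.9
Trade balance (goods + services) = -922.9 + (-788.9) = -1711.8
Net primary income = 608.6 - 849.5 = -240.9
Net secondary income = 335.2 - 312.6 = 22.6
Current account = -1711.8 + (-240.9) + 22.6 = -1930.1
Financial account = -(-1930.1 + 117.5 + 70.3) = 1742.3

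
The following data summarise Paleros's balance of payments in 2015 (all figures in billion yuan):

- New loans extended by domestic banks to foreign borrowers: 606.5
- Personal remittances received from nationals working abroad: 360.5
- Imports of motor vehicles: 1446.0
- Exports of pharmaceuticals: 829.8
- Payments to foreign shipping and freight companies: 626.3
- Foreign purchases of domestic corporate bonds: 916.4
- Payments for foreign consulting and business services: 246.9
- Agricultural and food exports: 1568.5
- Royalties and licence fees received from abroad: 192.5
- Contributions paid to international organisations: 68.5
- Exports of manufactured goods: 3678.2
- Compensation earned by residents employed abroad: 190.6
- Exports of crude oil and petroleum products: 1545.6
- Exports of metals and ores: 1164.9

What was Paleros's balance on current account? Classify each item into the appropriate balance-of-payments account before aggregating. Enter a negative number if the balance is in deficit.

7142.9

Goods: 1568.5 + 829.8 + 1164.9 + 1545.6 - 1446.0 + 3678.2 = 7341.0
Services: -246.9 + 192.5 - 626.3 = -680.7
Primary income: 190.6
Secondary income: 360.5 - 68.5 = 292.0
Current account = 7341.0 + (-680.7) + 190.6 + 292.0 = 7142.9
(Excluded from the current account — financial account: new loans extended by domestic banks to foreign borrowers 606.5, foreign purchases of domestic corporate bonds 916.4.)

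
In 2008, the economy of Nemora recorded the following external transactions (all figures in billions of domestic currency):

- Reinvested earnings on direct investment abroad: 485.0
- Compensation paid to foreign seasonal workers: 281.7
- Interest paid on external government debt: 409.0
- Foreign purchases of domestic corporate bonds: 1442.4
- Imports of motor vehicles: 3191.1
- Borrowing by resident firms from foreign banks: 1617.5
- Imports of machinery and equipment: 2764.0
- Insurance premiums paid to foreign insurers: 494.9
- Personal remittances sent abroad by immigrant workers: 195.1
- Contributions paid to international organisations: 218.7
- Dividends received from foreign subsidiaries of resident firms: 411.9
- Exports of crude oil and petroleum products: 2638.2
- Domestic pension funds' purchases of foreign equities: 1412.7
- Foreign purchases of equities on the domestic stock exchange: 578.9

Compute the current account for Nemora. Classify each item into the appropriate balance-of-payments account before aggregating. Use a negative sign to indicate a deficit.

Goods: -3191.1 + 2638.2 - 2764.0 = -3316.9
Services: -494.9
Primary income: 411.9 - 409.0 + 485.0 - 281.7 = 206.2
Secondary income: -218.7 - 195.1 = -413.8
Current account = (-3316.9) + (-494.9) + 206.2 + (-413.8) = -4019.4
(Excluded from the current account — financial account: foreign purchases of domestic corporate bonds 1442.4, borrowing by resident firms from foreign banks 1617.5, domestic pension funds' purchases of foreign equities 1412.7, foreign purchases of equities on the domestic stock exchange 578.9.)

-4019.4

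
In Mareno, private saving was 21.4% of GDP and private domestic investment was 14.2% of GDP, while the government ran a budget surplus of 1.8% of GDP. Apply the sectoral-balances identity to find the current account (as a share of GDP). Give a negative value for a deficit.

9.0

By the sectoral-balances identity, CA = (S_private - I) + (T - G).
Private balance = 21.4 - 14.2 = 7.2
Government balance (T - G) = 1.8
CA = 7.2 + 1.8 = 9.0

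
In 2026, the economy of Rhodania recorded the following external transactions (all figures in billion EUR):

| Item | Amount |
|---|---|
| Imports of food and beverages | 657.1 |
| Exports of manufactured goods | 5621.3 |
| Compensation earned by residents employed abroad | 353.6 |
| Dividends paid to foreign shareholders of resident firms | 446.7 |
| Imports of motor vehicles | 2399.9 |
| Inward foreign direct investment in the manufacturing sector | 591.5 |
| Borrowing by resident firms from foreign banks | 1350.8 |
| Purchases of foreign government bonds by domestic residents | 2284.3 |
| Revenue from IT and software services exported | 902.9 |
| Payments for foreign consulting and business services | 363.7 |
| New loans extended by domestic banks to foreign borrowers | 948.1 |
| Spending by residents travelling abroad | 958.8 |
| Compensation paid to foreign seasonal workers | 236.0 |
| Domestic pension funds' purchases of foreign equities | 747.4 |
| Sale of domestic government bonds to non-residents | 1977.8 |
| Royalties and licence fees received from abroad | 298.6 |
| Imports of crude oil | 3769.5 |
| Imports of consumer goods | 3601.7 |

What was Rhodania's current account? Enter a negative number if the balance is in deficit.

Goods: -2399.9 - 3601.7 - 3769.5 - 657.1 + 5621.3 = -4806.9
Services: -363.7 + 298.6 - 958.8 + 902.9 = -121.0
Primary income: 353.6 - 236.0 - 446.7 = -329.1
Current account = (-4806.9) + (-121.0) + (-329.1) = -5257.0
(Excluded from the current account — financial account: inward foreign direct investment in the manufacturing sector 591.5, borrowing by resident firms from foreign banks 1350.8, purchases of foreign government bonds by domestic residents 2284.3, new loans extended by domestic banks to foreign borrowers 948.1, domestic pension funds' purchases of foreign equities 747.4, sale of domestic government bonds to non-residents 1977.8.)

-5257.0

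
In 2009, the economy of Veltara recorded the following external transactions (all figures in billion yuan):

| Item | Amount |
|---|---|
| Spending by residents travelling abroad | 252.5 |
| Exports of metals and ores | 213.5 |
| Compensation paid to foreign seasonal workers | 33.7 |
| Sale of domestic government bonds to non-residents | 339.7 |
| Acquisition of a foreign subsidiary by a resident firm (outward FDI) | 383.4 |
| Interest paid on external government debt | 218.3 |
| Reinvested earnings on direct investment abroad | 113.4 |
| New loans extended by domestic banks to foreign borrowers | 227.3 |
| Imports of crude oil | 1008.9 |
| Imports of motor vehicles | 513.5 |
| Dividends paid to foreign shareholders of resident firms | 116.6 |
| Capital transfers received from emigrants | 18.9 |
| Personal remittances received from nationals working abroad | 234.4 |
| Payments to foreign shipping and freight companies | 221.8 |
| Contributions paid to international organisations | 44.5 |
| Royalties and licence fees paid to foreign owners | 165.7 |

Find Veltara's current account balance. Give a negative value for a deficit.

Goods: -513.5 - 1008.9 + 213.5 = -1308.9
Services: -221.8 - 165.7 - 252.5 = -640.0
Primary income: -116.6 - 218.3 + 113.4 - 33.7 = -255.2
Secondary income: -44.5 + 234.4 = 189.9
Current account = (-1308.9) + (-640.0) + (-255.2) + 189.9 = -2014.2
(Excluded from the current account — financial account: sale of domestic government bonds to non-residents 339.7, acquisition of a foreign subsidiary by a resident firm (outward FDI) 383.4, new loans extended by domestic banks to foreign borrowers 227.3; capital account: capital transfers received from emigrants 18.9.)

-2014.2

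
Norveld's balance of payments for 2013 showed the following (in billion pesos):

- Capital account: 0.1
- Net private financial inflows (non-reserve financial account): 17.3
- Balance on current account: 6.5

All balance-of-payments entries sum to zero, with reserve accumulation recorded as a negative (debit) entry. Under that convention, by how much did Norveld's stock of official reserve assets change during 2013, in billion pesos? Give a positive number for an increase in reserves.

Official reserve transactions balance = -(6.5 + 0.1 + 17.3) = -23.9
An accumulation of reserves is recorded as a debit (negative entry), so the change in the stock of reserves is the negative of that balance.
Change in official reserves = -(-23.9) = 23.9

23.9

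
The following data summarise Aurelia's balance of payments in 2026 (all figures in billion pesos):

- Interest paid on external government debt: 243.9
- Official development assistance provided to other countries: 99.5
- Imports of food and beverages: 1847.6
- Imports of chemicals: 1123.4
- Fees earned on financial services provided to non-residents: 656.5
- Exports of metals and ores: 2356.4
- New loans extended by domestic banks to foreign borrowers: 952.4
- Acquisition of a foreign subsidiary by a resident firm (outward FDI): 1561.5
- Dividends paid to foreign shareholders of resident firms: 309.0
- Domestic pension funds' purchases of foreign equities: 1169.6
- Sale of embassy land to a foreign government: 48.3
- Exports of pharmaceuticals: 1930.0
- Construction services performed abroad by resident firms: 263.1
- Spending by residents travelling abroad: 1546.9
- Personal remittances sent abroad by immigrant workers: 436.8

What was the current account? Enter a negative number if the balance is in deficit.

-401.1

Goods: -1123.4 - 1847.6 + 2356.4 + 1930.0 = 1315.4
Services: 263.1 + 656.5 - 1546.9 = -627.3
Primary income: -243.9 - 309.0 = -552.9
Secondary income: -99.5 - 436.8 = -536.3
Current account = 1315.4 + (-627.3) + (-552.9) + (-536.3) = -401.1
(Excluded from the current account — financial account: new loans extended by domestic banks to foreign borrowers 952.4, acquisition of a foreign subsidiary by a resident firm (outward FDI) 1561.5, domestic pension funds' purchases of foreign equities 1169.6; capital account: sale of embassy land to a foreign government 48.3.)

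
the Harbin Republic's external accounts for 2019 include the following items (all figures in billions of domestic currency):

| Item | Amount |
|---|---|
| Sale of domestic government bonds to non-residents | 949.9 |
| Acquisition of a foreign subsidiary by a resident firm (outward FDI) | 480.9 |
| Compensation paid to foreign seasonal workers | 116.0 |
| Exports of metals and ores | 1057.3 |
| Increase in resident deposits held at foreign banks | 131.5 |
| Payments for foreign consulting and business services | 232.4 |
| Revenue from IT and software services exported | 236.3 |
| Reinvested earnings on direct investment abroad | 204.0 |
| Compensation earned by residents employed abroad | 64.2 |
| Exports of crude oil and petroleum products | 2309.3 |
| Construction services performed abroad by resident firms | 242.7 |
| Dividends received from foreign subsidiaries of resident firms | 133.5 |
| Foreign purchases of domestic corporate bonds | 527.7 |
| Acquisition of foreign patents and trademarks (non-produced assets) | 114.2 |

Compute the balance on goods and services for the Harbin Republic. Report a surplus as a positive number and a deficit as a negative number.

3613.2

Goods: 2309.3 + 1057.3 = 3366.6
Services: -232.4 + 236.3 + 242.7 = 246.6
Trade balance = 3366.6 + 246.6 = 3613.2
(Excluded from the trade balance — financial account: sale of domestic government bonds to non-residents 949.9, acquisition of a foreign subsidiary by a resident firm (outward FDI) 480.9, increase in resident deposits held at foreign banks 131.5, foreign purchases of domestic corporate bonds 527.7; primary income: compensation paid to foreign seasonal workers 116.0, reinvested earnings on direct investment abroad 204.0, compensation earned by residents employed abroad 64.2, dividends received from foreign subsidiaries of resident firms 133.5; capital account: acquisition of foreign patents and trademarks (non-produced assets) 114.2.)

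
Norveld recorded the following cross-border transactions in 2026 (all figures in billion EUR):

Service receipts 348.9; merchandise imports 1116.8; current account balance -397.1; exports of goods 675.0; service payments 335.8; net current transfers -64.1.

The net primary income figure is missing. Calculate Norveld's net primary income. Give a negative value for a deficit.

Current account = goods balance + services balance + net primary income + net secondary income
Sum of the known components = -492.8
Net primary income = CA - (known components) = -397.1 - (-492.8) = 95.7

95.7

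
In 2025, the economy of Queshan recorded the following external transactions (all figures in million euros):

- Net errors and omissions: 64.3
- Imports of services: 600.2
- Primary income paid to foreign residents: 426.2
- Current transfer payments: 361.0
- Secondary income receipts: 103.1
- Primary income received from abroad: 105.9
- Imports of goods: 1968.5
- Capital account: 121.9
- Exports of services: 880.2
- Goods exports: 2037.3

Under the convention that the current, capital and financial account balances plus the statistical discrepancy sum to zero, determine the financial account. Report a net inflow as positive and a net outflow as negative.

Goods balance = 2037.3 - 1968.5 = 68.8
Services balance = 880.2 - 600.2 = 280.0
Trade balance (goods + services) = 68.8 + 280.0 = 348.8
Net primary income = 105.9 - 426.2 = -320.3
Net secondary income = 103.1 - 361.0 = -257.9
Current account = 348.8 + (-320.3) + (-257.9) = -229.4
Financial account = -(-229.4 + 121.9 + 64.3) = 43.2

43.2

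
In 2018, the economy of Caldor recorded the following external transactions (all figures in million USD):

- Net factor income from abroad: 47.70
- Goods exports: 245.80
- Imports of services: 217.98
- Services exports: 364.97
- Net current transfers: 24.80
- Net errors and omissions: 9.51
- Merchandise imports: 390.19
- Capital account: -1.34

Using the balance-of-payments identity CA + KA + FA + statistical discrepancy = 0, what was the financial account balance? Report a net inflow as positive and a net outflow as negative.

-83.27

Goods balance = 245.80 - 390.19 = -144.39
Services balance = 364.97 - 217.98 = 146.99
Trade balance (goods + services) = -144.39 + 146.99 = 2.60
Net primary income = 47.70
Net secondary income = 24.80
Current account = 2.60 + 47.70 + 24.80 = 75.10
Financial account = -(75.10 + (-1.34) + 9.51) = -83.27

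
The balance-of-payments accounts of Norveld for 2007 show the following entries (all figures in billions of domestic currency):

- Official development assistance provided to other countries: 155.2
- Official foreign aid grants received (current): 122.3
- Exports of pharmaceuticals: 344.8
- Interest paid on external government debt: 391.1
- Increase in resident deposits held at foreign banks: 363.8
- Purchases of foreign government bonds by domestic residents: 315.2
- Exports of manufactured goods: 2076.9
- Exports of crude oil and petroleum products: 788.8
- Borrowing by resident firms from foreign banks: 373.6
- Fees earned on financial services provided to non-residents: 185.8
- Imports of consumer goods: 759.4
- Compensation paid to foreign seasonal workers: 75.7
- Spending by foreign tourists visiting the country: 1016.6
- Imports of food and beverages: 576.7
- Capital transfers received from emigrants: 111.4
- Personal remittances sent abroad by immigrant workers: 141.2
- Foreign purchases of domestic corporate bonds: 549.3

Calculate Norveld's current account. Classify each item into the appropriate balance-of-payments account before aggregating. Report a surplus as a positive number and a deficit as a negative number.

2435.9

Goods: -576.7 + 788.8 + 2076.9 - 759.4 + 344.8 = 1874.4
Services: 185.8 + 1016.6 = 1202.4
Primary income: -75.7 - 391.1 = -466.8
Secondary income: -141.2 - 155.2 + 122.3 = -174.1
Current account = 1874.4 + 1202.4 + (-466.8) + (-174.1) = 2435.9
(Excluded from the current account — financial account: increase in resident deposits held at foreign banks 363.8, purchases of foreign government bonds by domestic residents 315.2, borrowing by resident firms from foreign banks 373.6, foreign purchases of domestic corporate bonds 549.3; capital account: capital transfers received from emigrants 111.4.)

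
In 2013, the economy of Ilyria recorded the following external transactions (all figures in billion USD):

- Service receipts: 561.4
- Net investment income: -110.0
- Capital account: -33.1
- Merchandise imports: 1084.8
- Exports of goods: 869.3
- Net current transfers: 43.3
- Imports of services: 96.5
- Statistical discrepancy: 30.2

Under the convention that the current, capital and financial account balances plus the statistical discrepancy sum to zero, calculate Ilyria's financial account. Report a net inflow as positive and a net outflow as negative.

Goods balance = 869.3 - 1084.8 = -215.5
Services balance = 561.4 - 96.5 = 464.9
Trade balance (goods + services) = -215.5 + 464.9 = 249.4
Net primary income = -110.0
Net secondary income = 43.3
Current account = 249.4 + (-110.0) + 43.3 = 182.7
Financial account = -(182.7 + (-33.1) + 30.2) = -179.8

-179.8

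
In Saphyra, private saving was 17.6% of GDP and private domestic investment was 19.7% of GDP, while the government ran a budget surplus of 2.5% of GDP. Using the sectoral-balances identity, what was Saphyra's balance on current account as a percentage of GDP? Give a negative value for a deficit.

0.4

By the sectoral-balances identity, CA = (S_private - I) + (T - G).
Private balance = 17.6 - 19.7 = -2.1
Government balance (T - G) = 2.5
CA = -2.1 + 2.5 = 0.4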